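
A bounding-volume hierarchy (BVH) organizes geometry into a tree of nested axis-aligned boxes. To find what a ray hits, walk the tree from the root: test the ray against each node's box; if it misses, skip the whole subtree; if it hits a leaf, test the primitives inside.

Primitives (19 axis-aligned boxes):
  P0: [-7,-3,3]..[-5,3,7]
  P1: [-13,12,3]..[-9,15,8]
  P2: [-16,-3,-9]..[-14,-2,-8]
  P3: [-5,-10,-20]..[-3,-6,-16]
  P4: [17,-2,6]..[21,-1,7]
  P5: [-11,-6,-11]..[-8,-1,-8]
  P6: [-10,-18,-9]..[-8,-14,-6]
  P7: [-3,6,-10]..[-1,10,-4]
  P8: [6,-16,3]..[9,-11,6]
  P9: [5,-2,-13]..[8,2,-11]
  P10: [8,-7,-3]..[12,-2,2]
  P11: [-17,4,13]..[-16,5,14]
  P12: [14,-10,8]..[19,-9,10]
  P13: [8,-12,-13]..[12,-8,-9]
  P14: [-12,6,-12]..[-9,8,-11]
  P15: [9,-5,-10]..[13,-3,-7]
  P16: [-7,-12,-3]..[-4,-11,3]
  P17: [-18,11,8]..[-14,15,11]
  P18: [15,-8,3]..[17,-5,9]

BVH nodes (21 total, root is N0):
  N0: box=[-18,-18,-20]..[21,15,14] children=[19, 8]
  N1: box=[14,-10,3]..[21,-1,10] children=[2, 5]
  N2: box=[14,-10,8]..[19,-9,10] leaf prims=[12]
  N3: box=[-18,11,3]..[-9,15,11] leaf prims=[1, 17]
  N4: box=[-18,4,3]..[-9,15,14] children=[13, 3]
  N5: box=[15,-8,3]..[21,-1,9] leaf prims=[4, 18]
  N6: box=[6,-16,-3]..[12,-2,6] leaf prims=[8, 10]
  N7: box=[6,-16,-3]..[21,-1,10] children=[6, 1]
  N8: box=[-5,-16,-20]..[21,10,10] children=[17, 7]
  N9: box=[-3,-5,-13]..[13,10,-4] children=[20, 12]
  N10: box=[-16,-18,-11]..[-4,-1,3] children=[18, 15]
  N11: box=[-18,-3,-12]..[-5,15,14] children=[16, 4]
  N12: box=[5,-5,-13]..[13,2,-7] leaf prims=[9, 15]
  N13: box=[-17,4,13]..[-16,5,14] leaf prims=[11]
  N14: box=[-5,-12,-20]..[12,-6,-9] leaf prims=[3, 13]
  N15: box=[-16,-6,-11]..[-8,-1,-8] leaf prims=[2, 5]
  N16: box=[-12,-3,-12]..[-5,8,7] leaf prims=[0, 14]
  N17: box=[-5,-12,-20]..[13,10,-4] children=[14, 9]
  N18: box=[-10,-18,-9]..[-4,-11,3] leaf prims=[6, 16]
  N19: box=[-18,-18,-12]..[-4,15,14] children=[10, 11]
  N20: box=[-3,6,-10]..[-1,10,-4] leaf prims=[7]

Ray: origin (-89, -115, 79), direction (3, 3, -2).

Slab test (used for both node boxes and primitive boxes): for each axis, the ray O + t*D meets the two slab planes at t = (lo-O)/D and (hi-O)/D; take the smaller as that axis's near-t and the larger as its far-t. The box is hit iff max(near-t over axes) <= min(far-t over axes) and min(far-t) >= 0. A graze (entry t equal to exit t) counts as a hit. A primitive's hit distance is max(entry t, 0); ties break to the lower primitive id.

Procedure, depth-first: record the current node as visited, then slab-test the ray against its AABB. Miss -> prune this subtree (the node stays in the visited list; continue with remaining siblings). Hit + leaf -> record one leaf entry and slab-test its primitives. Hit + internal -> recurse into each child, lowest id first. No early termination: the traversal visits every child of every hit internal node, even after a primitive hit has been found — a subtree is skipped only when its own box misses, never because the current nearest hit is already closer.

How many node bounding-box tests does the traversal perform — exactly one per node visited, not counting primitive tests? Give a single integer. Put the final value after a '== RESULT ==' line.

Walk:
N0 x:[71/3,110/3] y:[97/3,130/3] z:[65/2,99/2] -> hit [65/2,110/3], descend [8, 19]
  N8 x:[28,110/3] y:[33,125/3] z:[69/2,99/2] -> hit [69/2,110/3], descend [7, 17]
    N7 x:[95/3,110/3] y:[33,38] z:[69/2,41] -> hit [69/2,110/3], descend [1, 6]
      N1 x:[103/3,110/3] y:[35,38] z:[69/2,38] -> hit [35,110/3], descend [2, 5]
        N2 x:[103/3,36] y:[35,106/3] z:[69/2,71/2] -> hit [35,106/3] leaf, test {P12@t=35}
        N5 x:[104/3,110/3] y:[107/3,38] z:[35,38] -> hit [107/3,110/3] leaf, test {P4(miss), P18(miss)}
      N6 x:[95/3,101/3] y:[33,113/3] z:[73/2,41] -> miss, prune
    N17 x:[28,34] y:[103/3,125/3] z:[83/2,99/2] -> miss, prune
  N19 x:[71/3,85/3] y:[97/3,130/3] z:[65/2,91/2] -> miss, prune

9 AABB tests over nodes [0, 8, 7, 1, 2, 5, 6, 17, 19]; 2 leaves entered; closest P12.

== RESULT ==
9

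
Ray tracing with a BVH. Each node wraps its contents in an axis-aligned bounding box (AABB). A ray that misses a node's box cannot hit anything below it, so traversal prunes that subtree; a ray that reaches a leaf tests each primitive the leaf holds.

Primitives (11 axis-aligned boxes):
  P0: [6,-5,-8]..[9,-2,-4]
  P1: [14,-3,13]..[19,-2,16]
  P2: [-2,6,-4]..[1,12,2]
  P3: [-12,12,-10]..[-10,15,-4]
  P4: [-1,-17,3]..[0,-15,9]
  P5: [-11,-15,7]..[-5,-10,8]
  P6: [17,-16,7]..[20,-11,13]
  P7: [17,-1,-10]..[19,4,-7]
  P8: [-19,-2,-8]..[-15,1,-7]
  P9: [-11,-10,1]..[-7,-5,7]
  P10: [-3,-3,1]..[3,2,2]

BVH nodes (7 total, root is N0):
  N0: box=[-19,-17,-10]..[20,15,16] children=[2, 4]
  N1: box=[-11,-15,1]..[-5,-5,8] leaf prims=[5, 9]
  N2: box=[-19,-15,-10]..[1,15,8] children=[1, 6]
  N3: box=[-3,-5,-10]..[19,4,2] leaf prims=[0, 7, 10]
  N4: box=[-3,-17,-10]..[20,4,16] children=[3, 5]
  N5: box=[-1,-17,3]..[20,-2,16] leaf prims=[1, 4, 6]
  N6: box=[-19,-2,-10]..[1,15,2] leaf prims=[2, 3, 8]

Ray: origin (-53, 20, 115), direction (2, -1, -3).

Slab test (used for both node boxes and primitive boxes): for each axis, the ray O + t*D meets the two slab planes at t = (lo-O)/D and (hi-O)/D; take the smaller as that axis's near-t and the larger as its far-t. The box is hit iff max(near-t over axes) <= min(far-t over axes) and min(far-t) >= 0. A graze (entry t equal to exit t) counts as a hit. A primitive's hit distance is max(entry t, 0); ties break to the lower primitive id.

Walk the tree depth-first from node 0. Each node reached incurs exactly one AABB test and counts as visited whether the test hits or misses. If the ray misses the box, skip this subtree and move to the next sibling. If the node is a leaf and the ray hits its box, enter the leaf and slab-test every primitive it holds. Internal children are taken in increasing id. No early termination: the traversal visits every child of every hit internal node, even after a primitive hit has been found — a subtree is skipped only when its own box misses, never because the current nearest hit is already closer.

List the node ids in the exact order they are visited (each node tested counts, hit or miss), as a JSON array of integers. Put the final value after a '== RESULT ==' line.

Traverse from the root:
N0 x:[17,73/2] y:[5,37] z:[33,125/3] -> hit [33,73/2], descend [2, 4]
  N2 x:[17,27] y:[5,35] z:[107/3,125/3] -> miss, prune
  N4 x:[25,73/2] y:[16,37] z:[33,125/3] -> hit [33,73/2], descend [3, 5]
    N3 x:[25,36] y:[16,25] z:[113/3,125/3] -> miss, prune
    N5 x:[26,73/2] y:[22,37] z:[33,112/3] -> hit [33,73/2] leaf, test {P1(miss), P4(miss), P6@t=35}

5 AABB tests over nodes [0, 2, 4, 3, 5]; 1 leaf entered; closest P6.

== RESULT ==
[0, 2, 4, 3, 5]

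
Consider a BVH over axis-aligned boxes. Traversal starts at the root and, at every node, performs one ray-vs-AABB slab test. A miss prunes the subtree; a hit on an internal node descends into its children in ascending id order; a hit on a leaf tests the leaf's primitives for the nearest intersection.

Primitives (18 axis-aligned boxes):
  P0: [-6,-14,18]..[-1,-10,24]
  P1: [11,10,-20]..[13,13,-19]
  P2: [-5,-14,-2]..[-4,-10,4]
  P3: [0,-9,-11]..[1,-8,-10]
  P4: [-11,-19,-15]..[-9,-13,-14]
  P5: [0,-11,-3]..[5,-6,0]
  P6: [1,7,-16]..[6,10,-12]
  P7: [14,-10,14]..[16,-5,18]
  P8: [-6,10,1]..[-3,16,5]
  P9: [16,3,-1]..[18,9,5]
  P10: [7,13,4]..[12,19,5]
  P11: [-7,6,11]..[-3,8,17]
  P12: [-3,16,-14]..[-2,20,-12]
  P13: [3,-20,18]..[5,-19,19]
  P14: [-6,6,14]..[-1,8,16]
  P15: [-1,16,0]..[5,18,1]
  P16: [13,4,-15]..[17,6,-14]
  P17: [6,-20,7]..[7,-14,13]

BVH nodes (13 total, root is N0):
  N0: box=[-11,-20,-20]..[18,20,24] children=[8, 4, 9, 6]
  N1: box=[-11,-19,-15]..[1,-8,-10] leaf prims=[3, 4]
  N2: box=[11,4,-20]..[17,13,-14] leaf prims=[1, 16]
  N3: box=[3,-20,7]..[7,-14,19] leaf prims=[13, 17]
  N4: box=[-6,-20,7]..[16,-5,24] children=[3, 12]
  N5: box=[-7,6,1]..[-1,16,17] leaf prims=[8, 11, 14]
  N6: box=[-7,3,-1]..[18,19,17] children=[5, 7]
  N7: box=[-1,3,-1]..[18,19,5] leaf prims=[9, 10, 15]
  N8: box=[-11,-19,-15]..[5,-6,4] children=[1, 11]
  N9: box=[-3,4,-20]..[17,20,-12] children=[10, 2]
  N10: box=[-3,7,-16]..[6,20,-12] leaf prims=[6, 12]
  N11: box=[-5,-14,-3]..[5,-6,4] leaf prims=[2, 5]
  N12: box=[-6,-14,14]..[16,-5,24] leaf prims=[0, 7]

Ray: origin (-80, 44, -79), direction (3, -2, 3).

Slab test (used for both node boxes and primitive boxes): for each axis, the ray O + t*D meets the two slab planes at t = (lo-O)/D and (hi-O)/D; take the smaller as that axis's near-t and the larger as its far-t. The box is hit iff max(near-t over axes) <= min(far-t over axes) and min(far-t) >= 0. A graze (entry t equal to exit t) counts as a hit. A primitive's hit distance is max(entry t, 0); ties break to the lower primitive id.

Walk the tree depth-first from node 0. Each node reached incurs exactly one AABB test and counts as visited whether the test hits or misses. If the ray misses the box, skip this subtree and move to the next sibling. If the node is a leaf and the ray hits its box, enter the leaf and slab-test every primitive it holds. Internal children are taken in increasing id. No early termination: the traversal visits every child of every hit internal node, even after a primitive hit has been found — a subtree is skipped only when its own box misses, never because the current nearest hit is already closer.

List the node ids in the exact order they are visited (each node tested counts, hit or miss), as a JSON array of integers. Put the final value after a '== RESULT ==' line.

Traverse from the root:
N0 x:[23,98/3] y:[12,32] z:[59/3,103/3] -> hit [23,32], descend [4, 6, 8, 9]
  N4 x:[74/3,32] y:[49/2,32] z:[86/3,103/3] -> hit [86/3,32], descend [3, 12]
    N3 x:[83/3,29] y:[29,32] z:[86/3,98/3] -> hit [29,29] leaf, test {P13(miss), P17@t=29}
    N12 x:[74/3,32] y:[49/2,29] z:[31,103/3] -> miss, prune
  N6 x:[73/3,98/3] y:[25/2,41/2] z:[26,32] -> miss, prune
  N8 x:[23,85/3] y:[25,63/2] z:[64/3,83/3] -> hit [25,83/3], descend [1, 11]
    N1 x:[23,27] y:[26,63/2] z:[64/3,23] -> miss, prune
    N11 x:[25,85/3] y:[25,29] z:[76/3,83/3] -> hit [76/3,83/3] leaf, test {P2(miss), P5(miss)}
  N9 x:[77/3,97/3] y:[12,20] z:[59/3,67/3] -> miss, prune

Summary -> nodes [0, 4, 3, 12, 6, 8, 1, 11, 9]; box-tests=9; leaf-entries=2; first=P17

== RESULT ==
[0, 4, 3, 12, 6, 8, 1, 11, 9]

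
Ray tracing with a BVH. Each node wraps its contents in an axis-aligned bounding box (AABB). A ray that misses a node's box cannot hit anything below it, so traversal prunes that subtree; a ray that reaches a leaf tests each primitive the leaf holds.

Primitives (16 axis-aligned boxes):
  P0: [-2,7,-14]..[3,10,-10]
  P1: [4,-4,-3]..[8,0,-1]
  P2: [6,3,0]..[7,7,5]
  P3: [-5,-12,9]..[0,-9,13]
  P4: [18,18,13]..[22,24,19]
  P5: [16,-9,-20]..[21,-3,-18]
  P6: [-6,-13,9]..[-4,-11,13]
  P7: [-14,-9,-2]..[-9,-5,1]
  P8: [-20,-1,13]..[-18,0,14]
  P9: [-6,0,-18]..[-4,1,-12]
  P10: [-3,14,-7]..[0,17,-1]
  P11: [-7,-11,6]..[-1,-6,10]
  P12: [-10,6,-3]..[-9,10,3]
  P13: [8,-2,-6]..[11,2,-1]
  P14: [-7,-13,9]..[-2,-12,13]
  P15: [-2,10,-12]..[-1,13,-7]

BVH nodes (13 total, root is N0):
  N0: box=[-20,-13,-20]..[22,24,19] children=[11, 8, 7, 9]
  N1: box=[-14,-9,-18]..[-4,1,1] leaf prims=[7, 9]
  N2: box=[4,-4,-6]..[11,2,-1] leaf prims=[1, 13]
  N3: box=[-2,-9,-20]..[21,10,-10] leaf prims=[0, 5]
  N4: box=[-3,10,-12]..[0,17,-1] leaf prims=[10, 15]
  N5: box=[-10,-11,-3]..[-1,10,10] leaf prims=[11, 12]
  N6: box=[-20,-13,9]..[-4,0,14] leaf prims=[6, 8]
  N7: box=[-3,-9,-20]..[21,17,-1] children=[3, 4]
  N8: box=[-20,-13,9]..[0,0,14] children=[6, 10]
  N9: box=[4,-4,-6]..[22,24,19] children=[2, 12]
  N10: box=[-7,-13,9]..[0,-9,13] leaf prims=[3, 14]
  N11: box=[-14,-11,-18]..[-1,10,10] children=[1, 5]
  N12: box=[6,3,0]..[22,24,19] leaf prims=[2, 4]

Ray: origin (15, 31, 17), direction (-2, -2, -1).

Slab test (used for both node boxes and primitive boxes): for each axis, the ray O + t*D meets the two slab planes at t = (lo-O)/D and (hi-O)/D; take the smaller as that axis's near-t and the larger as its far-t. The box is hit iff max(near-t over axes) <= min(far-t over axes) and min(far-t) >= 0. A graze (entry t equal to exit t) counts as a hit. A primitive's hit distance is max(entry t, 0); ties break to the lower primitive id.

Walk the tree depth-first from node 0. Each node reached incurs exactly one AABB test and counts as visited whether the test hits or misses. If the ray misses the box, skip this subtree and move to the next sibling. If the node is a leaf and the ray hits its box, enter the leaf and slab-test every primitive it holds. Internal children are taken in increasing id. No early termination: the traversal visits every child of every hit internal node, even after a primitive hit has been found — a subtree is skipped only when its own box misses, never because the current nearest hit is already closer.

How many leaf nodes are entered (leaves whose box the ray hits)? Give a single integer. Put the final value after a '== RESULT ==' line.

Traverse from the root:
N0 x:[-7/2,35/2] y:[7/2,22] z:[-2,37] -> hit [7/2,35/2], descend [7, 8, 9, 11]
  N7 x:[-3,9] y:[7,20] z:[18,37] -> miss, prune
  N8 x:[15/2,35/2] y:[31/2,22] z:[3,8] -> miss, prune
  N9 x:[-7/2,11/2] y:[7/2,35/2] z:[-2,23] -> hit [7/2,11/2], descend [2, 12]
    N2 x:[2,11/2] y:[29/2,35/2] z:[18,23] -> miss, prune
    N12 x:[-7/2,9/2] y:[7/2,14] z:[-2,17] -> hit [7/2,9/2] leaf, test {P2(miss), P4(miss)}
  N11 x:[8,29/2] y:[21/2,21] z:[7,35] -> hit [21/2,29/2], descend [1, 5]
    N1 x:[19/2,29/2] y:[15,20] z:[16,35] -> miss, prune
    N5 x:[8,25/2] y:[21/2,21] z:[7,20] -> hit [21/2,25/2] leaf, test {P11(miss), P12(miss)}

order=[0, 7, 8, 9, 2, 12, 11, 1, 5]  |boxes|=9  |leaves|=2  hit=miss

== RESULT ==
2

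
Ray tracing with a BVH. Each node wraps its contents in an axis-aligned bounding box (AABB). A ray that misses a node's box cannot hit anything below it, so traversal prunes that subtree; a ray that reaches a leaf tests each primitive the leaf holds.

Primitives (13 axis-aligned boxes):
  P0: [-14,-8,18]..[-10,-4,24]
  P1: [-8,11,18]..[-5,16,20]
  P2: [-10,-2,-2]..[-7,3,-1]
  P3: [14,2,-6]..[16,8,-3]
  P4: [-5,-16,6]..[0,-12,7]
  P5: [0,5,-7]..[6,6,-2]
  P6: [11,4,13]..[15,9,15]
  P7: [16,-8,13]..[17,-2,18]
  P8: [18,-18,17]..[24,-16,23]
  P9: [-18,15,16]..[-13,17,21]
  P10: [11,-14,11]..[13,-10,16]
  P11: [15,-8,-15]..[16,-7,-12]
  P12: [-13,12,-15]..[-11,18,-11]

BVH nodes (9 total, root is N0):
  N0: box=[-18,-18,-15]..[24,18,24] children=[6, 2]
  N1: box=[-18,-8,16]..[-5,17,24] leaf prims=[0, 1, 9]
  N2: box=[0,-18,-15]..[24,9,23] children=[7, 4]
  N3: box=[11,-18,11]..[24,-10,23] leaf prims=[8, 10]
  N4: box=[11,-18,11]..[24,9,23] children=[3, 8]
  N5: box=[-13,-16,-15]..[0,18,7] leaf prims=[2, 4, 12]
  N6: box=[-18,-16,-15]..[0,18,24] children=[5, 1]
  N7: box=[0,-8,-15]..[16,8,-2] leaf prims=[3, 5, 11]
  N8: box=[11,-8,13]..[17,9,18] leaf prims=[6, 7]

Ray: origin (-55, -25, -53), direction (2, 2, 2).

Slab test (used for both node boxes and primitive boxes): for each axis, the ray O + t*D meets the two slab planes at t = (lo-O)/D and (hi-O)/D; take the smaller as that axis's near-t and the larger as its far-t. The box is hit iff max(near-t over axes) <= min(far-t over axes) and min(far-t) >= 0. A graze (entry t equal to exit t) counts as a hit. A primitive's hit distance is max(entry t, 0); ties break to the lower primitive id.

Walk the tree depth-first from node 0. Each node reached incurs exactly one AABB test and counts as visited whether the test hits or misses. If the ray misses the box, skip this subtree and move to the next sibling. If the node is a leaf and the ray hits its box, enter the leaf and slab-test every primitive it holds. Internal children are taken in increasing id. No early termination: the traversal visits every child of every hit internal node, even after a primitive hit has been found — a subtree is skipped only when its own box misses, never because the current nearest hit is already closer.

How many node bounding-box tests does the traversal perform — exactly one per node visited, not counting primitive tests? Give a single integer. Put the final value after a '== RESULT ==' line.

Walk:
N0 x:[37/2,79/2] y:[7/2,43/2] z:[19,77/2] -> hit [19,43/2], descend [2, 6]
  N2 x:[55/2,79/2] y:[7/2,17] z:[19,38] -> miss, prune
  N6 x:[37/2,55/2] y:[9/2,43/2] z:[19,77/2] -> hit [19,43/2], descend [1, 5]
    N1 x:[37/2,25] y:[17/2,21] z:[69/2,77/2] -> miss, prune
    N5 x:[21,55/2] y:[9/2,43/2] z:[19,30] -> hit [21,43/2] leaf, test {P2(miss), P4(miss), P12@t=21}

5 AABB tests over nodes [0, 2, 6, 1, 5]; 1 leaf entered; closest P12.

== RESULT ==
5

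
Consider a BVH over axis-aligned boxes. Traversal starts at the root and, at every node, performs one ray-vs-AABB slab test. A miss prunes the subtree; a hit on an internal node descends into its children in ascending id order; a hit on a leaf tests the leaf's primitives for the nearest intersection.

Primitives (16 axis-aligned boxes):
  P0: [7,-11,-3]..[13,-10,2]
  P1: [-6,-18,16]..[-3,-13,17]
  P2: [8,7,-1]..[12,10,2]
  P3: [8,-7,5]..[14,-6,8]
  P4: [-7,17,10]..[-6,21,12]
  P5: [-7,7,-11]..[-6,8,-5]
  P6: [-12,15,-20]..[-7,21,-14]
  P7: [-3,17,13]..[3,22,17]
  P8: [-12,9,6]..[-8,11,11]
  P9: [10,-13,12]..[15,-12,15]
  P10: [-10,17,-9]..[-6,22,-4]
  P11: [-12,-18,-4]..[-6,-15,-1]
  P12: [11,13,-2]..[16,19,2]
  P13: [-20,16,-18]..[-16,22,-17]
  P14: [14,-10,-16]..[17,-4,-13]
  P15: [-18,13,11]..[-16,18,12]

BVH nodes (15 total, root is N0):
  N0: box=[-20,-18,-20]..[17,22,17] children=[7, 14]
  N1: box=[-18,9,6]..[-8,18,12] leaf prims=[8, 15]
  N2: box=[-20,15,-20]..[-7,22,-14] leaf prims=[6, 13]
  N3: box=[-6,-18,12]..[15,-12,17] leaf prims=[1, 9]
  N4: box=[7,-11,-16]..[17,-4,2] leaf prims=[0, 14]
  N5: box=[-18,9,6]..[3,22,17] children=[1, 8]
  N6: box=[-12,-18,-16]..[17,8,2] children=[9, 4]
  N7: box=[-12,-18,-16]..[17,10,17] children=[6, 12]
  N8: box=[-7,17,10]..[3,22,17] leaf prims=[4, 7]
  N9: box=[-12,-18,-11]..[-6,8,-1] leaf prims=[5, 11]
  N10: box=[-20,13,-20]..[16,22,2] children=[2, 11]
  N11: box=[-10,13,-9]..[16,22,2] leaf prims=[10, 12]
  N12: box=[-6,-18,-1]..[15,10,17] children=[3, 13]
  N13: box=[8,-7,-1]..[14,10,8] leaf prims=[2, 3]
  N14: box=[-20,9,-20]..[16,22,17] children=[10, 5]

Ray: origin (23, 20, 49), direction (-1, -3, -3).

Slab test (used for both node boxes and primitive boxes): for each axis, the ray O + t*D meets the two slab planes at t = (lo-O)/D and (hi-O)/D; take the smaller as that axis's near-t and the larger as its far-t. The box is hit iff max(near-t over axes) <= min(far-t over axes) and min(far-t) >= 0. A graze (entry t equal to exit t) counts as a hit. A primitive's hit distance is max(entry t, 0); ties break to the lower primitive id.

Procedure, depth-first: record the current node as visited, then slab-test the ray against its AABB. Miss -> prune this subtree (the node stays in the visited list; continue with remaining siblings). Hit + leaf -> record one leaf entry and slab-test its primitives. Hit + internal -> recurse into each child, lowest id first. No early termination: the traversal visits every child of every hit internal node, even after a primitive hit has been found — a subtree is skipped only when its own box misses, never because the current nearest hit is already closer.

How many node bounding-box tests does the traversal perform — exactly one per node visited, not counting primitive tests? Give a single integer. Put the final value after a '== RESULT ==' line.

Traverse from the root:
N0 x:[6,43] y:[-2/3,38/3] z:[32/3,23] -> hit [32/3,38/3], descend [7, 14]
  N7 x:[6,35] y:[10/3,38/3] z:[32/3,65/3] -> hit [32/3,38/3], descend [6, 12]
    N6 x:[6,35] y:[4,38/3] z:[47/3,65/3] -> miss, prune
    N12 x:[8,29] y:[10/3,38/3] z:[32/3,50/3] -> hit [32/3,38/3], descend [3, 13]
      N3 x:[8,29] y:[32/3,38/3] z:[32/3,37/3] -> hit [32/3,37/3] leaf, test {P1(miss), P9(miss)}
      N13 x:[9,15] y:[10/3,9] z:[41/3,50/3] -> miss, prune
  N14 x:[7,43] y:[-2/3,11/3] z:[32/3,23] -> miss, prune

7 AABB tests over nodes [0, 7, 6, 12, 3, 13, 14]; 1 leaf entered; closest miss.

== RESULT ==
7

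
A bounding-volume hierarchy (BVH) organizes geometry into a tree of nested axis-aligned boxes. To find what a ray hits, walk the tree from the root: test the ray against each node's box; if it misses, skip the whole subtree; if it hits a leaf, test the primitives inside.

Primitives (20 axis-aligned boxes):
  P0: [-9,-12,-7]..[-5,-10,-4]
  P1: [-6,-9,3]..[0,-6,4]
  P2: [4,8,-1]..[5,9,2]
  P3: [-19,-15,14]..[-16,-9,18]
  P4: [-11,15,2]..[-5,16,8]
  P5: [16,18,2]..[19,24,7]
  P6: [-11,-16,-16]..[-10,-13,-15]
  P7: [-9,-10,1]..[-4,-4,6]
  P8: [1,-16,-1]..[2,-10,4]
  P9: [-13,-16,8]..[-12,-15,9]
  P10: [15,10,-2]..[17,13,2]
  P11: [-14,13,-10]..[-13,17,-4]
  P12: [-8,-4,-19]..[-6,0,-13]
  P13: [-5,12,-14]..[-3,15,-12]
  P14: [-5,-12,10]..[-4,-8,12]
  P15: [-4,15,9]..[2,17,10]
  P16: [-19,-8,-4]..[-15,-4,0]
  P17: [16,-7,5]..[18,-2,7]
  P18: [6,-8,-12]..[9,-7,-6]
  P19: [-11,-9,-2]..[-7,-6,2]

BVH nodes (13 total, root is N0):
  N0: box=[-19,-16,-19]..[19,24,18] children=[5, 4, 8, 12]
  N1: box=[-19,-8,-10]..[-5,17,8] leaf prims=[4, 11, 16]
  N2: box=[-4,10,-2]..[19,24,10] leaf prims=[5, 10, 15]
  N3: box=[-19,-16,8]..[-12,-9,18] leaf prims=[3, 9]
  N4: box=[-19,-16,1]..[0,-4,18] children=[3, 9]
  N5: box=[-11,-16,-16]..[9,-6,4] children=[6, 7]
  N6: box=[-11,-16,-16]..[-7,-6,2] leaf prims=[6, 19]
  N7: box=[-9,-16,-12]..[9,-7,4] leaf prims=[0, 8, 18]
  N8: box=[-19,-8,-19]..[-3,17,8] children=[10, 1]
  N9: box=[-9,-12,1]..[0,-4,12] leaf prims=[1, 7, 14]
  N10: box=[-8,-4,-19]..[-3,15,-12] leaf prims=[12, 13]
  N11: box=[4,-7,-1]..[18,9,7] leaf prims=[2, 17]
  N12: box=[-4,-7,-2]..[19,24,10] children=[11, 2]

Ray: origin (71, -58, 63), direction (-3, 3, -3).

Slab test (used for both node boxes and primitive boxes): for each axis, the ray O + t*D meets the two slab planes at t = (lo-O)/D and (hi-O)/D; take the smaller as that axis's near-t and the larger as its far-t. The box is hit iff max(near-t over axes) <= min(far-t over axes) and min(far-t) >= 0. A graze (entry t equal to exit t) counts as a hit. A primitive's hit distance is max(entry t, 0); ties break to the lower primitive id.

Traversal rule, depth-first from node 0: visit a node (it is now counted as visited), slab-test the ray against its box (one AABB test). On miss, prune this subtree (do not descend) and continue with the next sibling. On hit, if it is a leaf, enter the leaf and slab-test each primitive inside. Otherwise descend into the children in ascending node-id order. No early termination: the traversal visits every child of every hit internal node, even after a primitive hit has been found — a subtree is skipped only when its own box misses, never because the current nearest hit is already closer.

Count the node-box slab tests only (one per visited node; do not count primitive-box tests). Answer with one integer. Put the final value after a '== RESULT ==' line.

Traverse from the root:
N0 x:[52/3,30] y:[14,82/3] z:[15,82/3] -> hit [52/3,82/3], descend [4, 5, 8, 12]
  N4 x:[71/3,30] y:[14,18] z:[15,62/3] -> miss, prune
  N5 x:[62/3,82/3] y:[14,52/3] z:[59/3,79/3] -> miss, prune
  N8 x:[74/3,30] y:[50/3,25] z:[55/3,82/3] -> hit [74/3,25], descend [1, 10]
    N1 x:[76/3,30] y:[50/3,25] z:[55/3,73/3] -> miss, prune
    N10 x:[74/3,79/3] y:[18,73/3] z:[25,82/3] -> miss, prune
  N12 x:[52/3,25] y:[17,82/3] z:[53/3,65/3] -> hit [53/3,65/3], descend [2, 11]
    N2 x:[52/3,25] y:[68/3,82/3] z:[53/3,65/3] -> miss, prune
    N11 x:[53/3,67/3] y:[17,67/3] z:[56/3,64/3] -> hit [56/3,64/3] leaf, test {P2(miss), P17(miss)}

9 AABB tests over nodes [0, 4, 5, 8, 1, 10, 12, 2, 11]; 1 leaf entered; closest miss.

== RESULT ==
9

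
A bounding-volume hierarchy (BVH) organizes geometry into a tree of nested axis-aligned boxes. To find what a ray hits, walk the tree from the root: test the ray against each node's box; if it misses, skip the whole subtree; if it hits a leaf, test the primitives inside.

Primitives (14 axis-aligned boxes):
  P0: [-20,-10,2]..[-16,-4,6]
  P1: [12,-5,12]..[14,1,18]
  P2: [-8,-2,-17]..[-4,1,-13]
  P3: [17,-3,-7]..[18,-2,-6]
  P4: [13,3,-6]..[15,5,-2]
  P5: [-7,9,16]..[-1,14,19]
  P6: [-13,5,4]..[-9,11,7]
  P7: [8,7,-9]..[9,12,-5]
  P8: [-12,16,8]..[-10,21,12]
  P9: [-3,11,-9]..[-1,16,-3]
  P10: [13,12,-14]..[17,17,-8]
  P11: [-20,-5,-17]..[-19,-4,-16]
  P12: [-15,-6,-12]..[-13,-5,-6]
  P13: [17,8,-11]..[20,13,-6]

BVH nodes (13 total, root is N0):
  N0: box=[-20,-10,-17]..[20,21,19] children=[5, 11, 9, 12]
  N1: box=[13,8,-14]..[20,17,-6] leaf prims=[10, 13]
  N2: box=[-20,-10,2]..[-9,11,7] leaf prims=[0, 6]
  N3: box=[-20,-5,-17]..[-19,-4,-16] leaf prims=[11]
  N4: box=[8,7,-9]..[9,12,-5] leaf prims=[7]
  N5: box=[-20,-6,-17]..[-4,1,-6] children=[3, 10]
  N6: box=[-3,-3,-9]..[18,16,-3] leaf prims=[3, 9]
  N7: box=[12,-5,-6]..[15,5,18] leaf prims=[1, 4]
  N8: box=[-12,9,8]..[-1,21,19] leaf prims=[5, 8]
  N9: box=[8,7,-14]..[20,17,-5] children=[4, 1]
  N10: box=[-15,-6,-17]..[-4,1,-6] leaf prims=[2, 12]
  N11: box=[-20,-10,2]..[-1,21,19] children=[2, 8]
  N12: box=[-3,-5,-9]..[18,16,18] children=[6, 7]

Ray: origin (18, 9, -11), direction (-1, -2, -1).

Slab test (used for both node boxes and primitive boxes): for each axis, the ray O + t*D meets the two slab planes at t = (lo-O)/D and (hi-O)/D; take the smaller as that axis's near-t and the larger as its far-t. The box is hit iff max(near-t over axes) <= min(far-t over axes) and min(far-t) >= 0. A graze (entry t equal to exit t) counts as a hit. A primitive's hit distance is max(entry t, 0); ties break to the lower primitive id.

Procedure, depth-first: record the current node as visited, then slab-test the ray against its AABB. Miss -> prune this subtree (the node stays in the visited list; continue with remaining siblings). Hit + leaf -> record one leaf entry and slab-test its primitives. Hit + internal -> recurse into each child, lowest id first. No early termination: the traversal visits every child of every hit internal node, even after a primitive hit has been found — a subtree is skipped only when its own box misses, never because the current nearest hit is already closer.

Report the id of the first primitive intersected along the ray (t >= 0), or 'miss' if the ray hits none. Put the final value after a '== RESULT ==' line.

Traverse from the root:
N0 x:[-2,38] y:[-6,19/2] z:[-30,6] -> hit [-2,6], descend [5, 9, 11, 12]
  N5 x:[22,38] y:[4,15/2] z:[-5,6] -> miss, prune
  N9 x:[-2,10] y:[-4,1] z:[-6,3] -> hit [-2,1], descend [1, 4]
    N1 x:[-2,5] y:[-4,1/2] z:[-5,3] -> hit [-2,1/2] leaf, test {P10(miss), P13@t=0}
    N4 x:[9,10] y:[-3/2,1] z:[-6,-2] -> miss, prune
  N11 x:[19,38] y:[-6,19/2] z:[-30,-13] -> miss, prune
  N12 x:[0,21] y:[-7/2,7] z:[-29,-2] -> miss, prune

order=[0, 5, 9, 1, 4, 11, 12]  |boxes|=7  |leaves|=1  hit=P13

== RESULT ==
13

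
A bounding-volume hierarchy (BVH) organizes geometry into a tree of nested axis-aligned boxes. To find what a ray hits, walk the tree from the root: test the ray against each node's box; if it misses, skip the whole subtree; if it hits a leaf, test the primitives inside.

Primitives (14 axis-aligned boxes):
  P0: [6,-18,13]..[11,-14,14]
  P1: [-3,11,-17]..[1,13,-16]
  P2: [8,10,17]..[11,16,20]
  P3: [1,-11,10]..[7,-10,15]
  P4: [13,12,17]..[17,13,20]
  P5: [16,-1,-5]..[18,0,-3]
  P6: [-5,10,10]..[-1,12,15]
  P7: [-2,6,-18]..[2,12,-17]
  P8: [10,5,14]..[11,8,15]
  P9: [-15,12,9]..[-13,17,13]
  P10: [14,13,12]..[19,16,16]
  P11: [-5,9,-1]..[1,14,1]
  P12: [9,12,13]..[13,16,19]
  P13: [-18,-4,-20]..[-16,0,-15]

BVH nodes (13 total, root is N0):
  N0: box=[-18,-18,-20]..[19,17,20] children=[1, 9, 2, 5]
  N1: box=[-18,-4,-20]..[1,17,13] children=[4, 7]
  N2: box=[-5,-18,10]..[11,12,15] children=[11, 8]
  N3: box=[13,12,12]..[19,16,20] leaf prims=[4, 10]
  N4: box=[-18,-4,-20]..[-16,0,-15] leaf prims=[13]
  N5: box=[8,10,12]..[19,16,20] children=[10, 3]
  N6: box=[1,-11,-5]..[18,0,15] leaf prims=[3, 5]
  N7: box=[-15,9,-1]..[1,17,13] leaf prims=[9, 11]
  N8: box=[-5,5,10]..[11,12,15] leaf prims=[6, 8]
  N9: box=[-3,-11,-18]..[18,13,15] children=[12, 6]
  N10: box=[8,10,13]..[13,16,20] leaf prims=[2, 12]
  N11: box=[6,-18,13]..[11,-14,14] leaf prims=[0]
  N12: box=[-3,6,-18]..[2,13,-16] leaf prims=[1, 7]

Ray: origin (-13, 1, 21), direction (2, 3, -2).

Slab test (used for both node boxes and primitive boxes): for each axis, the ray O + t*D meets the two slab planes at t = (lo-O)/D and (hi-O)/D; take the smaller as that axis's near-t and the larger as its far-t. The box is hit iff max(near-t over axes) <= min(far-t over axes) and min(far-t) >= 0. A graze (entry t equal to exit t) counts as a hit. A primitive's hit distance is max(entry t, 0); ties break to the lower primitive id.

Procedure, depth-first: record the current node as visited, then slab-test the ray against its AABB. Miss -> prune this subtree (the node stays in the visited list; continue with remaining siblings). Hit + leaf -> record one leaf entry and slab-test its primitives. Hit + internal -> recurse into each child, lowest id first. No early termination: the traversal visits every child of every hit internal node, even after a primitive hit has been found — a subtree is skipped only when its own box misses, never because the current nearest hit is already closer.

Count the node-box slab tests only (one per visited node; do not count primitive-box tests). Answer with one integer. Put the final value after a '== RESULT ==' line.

Traverse from the root:
N0 x:[-5/2,16] y:[-19/3,16/3] z:[1/2,41/2] -> hit [1/2,16/3], descend [1, 2, 5, 9]
  N1 x:[-5/2,7] y:[-5/3,16/3] z:[4,41/2] -> hit [4,16/3], descend [4, 7]
    N4 x:[-5/2,-3/2] y:[-5/3,-1/3] z:[18,41/2] -> miss, prune
    N7 x:[-1,7] y:[8/3,16/3] z:[4,11] -> hit [4,16/3] leaf, test {P9(miss), P11(miss)}
  N2 x:[4,12] y:[-19/3,11/3] z:[3,11/2] -> miss, prune
  N5 x:[21/2,16] y:[3,5] z:[1/2,9/2] -> miss, prune
  N9 x:[5,31/2] y:[-4,4] z:[3,39/2] -> miss, prune

7 AABB tests over nodes [0, 1, 4, 7, 2, 5, 9]; 1 leaf entered; closest miss.

== RESULT ==
7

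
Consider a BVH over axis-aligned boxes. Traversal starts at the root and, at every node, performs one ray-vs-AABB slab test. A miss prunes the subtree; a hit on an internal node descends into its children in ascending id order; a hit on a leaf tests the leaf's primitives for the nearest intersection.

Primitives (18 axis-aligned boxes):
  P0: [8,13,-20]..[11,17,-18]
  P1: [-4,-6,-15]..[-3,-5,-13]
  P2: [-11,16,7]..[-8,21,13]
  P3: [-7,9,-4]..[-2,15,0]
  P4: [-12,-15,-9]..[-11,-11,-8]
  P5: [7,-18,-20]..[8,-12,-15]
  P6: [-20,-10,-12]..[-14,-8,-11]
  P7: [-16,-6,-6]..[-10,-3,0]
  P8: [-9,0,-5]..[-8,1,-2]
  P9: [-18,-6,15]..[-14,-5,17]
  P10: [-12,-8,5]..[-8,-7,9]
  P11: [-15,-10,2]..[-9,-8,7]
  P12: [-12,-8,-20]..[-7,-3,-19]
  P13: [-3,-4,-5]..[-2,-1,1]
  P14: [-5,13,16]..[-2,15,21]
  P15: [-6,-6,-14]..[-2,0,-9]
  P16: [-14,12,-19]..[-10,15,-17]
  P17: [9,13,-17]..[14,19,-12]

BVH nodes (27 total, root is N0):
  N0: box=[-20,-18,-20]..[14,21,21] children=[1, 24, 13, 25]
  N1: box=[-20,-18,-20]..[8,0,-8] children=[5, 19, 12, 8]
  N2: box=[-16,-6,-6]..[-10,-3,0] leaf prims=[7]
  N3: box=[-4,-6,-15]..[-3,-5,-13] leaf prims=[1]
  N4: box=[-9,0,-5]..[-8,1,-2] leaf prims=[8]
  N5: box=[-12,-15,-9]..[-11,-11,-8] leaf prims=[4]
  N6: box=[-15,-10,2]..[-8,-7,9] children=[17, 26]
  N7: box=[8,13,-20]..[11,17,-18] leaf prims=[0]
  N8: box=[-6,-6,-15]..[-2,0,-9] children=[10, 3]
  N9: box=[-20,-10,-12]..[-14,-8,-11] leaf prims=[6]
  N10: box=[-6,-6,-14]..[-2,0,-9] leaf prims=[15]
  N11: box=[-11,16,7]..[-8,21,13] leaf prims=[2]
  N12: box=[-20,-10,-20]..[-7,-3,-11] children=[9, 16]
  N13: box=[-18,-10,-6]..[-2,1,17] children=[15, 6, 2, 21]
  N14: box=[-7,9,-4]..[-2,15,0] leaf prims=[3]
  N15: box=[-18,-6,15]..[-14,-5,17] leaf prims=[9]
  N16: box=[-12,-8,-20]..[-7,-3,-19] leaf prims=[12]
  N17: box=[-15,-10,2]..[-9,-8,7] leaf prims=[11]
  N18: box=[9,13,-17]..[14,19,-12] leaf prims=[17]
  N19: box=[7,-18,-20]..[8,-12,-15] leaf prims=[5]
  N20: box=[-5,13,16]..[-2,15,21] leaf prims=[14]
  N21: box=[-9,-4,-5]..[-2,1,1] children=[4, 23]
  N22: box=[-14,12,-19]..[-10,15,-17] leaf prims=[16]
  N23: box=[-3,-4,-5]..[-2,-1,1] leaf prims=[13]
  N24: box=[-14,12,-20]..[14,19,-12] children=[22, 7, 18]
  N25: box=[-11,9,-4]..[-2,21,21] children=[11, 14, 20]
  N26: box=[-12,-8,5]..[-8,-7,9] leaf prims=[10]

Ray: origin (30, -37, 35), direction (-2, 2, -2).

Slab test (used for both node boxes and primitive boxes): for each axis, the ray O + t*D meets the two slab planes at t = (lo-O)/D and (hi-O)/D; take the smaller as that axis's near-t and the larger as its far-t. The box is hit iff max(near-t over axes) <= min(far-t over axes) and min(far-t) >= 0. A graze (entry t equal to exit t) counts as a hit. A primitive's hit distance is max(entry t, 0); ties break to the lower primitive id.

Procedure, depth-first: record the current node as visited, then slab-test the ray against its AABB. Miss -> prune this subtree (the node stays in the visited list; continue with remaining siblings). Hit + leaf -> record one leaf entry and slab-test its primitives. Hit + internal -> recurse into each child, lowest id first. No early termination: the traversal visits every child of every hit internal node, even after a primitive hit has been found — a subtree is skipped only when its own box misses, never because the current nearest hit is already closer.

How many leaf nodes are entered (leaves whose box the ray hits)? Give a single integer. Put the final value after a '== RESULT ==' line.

Trace the traversal:
N0 x:[8,25] y:[19/2,29] z:[7,55/2] -> hit [19/2,25], descend [1, 13, 24, 25]
  N1 x:[11,25] y:[19/2,37/2] z:[43/2,55/2] -> miss, prune
  N13 x:[16,24] y:[27/2,19] z:[9,41/2] -> hit [16,19], descend [2, 6, 15, 21]
    N2 x:[20,23] y:[31/2,17] z:[35/2,41/2] -> miss, prune
    N6 x:[19,45/2] y:[27/2,15] z:[13,33/2] -> miss, prune
    N15 x:[22,24] y:[31/2,16] z:[9,10] -> miss, prune
    N21 x:[16,39/2] y:[33/2,19] z:[17,20] -> hit [17,19], descend [4, 23]
      N4 x:[19,39/2] y:[37/2,19] z:[37/2,20] -> hit [19,19] leaf, test {P8@t=19}
      N23 x:[16,33/2] y:[33/2,18] z:[17,20] -> miss, prune
  N24 x:[8,22] y:[49/2,28] z:[47/2,55/2] -> miss, prune
  N25 x:[16,41/2] y:[23,29] z:[7,39/2] -> miss, prune

Summary -> nodes [0, 1, 13, 2, 6, 15, 21, 4, 23, 24, 25]; box-tests=11; leaf-entries=1; first=P8

== RESULT ==
1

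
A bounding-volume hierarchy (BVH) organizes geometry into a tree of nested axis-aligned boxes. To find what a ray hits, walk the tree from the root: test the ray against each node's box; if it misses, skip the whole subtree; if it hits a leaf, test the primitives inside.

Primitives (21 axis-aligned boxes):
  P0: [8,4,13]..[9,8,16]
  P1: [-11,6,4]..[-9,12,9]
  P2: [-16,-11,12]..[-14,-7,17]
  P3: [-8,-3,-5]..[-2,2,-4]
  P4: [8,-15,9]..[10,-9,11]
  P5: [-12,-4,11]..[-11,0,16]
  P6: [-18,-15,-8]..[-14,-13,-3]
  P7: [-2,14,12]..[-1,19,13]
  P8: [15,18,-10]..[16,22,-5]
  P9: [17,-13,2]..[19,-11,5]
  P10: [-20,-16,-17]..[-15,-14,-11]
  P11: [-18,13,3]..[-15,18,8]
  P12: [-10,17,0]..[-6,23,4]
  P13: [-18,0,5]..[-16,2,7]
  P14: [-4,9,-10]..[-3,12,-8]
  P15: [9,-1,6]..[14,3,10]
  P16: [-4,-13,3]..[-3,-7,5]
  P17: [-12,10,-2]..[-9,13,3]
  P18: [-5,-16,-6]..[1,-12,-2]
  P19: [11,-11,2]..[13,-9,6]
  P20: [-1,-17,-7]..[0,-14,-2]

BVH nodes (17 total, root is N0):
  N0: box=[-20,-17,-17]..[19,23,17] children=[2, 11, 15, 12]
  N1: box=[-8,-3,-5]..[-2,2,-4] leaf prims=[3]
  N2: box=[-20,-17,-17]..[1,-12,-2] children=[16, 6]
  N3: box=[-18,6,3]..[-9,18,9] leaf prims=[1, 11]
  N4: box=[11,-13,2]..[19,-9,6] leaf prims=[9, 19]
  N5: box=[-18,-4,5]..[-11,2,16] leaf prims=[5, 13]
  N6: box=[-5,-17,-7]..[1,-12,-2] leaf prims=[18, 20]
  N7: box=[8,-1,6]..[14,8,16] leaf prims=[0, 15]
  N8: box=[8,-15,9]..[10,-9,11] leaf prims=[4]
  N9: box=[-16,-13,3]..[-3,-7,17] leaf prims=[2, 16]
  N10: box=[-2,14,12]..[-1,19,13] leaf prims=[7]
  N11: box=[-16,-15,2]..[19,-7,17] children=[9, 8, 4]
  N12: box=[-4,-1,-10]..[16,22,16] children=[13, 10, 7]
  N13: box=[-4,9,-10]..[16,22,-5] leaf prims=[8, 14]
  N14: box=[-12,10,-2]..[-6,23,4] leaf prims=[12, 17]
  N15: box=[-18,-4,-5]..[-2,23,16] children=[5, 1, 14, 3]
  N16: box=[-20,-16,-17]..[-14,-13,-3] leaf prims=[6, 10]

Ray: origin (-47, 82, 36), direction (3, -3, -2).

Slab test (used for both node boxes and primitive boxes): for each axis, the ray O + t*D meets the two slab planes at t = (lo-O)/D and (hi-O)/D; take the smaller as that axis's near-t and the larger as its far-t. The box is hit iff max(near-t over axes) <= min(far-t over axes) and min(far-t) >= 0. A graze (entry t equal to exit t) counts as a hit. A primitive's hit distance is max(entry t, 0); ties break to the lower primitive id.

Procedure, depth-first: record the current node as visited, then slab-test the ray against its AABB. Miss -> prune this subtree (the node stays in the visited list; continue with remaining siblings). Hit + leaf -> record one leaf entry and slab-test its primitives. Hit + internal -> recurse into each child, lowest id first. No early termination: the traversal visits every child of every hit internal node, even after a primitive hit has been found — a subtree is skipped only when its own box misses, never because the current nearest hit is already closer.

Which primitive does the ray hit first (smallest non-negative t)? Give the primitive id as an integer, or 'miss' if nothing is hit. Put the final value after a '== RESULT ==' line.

Walk:
N0 x:[9,22] y:[59/3,33] z:[19/2,53/2] -> hit [59/3,22], descend [2, 11, 12, 15]
  N2 x:[9,16] y:[94/3,33] z:[19,53/2] -> miss, prune
  N11 x:[31/3,22] y:[89/3,97/3] z:[19/2,17] -> miss, prune
  N12 x:[43/3,21] y:[20,83/3] z:[10,23] -> hit [20,21], descend [7, 10, 13]
    N7 x:[55/3,61/3] y:[74/3,83/3] z:[10,15] -> miss, prune
    N10 x:[15,46/3] y:[21,68/3] z:[23/2,12] -> miss, prune
    N13 x:[43/3,21] y:[20,73/3] z:[41/2,23] -> hit [41/2,21] leaf, test {P8@t=62/3, P14(miss)}
  N15 x:[29/3,15] y:[59/3,86/3] z:[10,41/2] -> miss, prune

order=[0, 2, 11, 12, 7, 10, 13, 15]  |boxes|=8  |leaves|=1  hit=P8

== RESULT ==
8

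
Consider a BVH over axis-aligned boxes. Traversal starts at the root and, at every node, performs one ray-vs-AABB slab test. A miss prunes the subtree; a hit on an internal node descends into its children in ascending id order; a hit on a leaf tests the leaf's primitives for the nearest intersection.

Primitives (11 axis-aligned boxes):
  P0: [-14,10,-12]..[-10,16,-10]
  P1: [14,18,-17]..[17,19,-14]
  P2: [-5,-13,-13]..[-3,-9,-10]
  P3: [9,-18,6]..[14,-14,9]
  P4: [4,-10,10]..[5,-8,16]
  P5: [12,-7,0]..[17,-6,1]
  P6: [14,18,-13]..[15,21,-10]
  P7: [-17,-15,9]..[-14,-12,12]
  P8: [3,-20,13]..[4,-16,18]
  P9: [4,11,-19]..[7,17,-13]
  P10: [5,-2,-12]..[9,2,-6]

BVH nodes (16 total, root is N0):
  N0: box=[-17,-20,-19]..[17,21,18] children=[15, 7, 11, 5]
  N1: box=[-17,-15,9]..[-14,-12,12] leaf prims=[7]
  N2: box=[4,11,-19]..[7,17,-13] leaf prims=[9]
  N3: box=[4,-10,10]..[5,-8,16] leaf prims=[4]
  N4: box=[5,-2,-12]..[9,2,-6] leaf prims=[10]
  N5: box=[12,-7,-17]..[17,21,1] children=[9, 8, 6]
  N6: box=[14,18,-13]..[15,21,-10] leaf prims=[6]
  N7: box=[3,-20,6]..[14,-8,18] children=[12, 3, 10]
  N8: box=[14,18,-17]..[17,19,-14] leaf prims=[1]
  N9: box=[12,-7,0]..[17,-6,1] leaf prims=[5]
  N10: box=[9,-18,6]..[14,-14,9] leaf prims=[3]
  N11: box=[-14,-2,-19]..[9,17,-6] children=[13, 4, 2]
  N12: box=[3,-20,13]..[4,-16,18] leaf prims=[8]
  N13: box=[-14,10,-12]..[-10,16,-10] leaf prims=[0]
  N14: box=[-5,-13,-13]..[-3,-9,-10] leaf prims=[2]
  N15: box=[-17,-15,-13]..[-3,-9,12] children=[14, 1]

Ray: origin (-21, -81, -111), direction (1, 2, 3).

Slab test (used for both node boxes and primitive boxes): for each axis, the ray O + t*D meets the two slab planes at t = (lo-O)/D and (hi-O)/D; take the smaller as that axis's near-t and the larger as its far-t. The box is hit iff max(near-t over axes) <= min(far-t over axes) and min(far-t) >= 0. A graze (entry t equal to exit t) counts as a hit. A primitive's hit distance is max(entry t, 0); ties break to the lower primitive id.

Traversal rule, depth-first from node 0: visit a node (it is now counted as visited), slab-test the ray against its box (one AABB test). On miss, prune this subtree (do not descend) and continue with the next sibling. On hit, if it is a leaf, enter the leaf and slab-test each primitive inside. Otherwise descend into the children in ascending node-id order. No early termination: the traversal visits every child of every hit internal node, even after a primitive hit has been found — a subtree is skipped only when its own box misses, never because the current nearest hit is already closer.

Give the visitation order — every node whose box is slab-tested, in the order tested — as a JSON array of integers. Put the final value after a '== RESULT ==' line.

Walk:
N0 x:[4,38] y:[61/2,51] z:[92/3,43] -> hit [92/3,38], descend [5, 7, 11, 15]
  N5 x:[33,38] y:[37,51] z:[94/3,112/3] -> hit [37,112/3], descend [6, 8, 9]
    N6 x:[35,36] y:[99/2,51] z:[98/3,101/3] -> miss, prune
    N8 x:[35,38] y:[99/2,50] z:[94/3,97/3] -> miss, prune
    N9 x:[33,38] y:[37,75/2] z:[37,112/3] -> hit [37,112/3] leaf, test {P5@t=37}
  N7 x:[24,35] y:[61/2,73/2] z:[39,43] -> miss, prune
  N11 x:[7,30] y:[79/2,49] z:[92/3,35] -> miss, prune
  N15 x:[4,18] y:[33,36] z:[98/3,41] -> miss, prune

order=[0, 5, 6, 8, 9, 7, 11, 15]  |boxes|=8  |leaves|=1  hit=P5

== RESULT ==
[0, 5, 6, 8, 9, 7, 11, 15]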